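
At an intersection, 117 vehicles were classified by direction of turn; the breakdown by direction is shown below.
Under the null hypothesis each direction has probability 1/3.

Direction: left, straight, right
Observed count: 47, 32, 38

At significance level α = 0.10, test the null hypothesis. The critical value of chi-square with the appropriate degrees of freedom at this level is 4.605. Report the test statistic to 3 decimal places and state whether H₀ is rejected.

Under H₀ each category has probability 1/3, so each expected count is 117/3 = 39.
left: (47 − 39)²/39 = 64/39 = 1.6410
straight: (32 − 39)²/39 = 49/39 = 1.2564
right: (38 − 39)²/39 = 1/39 = 0.0256
Sum = 2.923
df = 2. Since 2.923 < 4.605, we do not reject H₀.

2.923; do not reject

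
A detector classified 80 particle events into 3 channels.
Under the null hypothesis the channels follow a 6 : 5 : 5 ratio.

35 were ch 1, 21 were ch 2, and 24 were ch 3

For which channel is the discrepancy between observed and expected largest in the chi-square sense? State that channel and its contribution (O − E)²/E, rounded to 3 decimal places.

Ratio total = 16. Expected counts: 80×6/16 = 30, 80×5/16 = 25, 80×5/16 = 25.
cat         O        E   (O−E)²/E
ch 1       35       30     0.8333
ch 2       21       25     0.6400
ch 3       24       25     0.0400
The largest term is for ch 1: 0.833.

ch 1, 0.833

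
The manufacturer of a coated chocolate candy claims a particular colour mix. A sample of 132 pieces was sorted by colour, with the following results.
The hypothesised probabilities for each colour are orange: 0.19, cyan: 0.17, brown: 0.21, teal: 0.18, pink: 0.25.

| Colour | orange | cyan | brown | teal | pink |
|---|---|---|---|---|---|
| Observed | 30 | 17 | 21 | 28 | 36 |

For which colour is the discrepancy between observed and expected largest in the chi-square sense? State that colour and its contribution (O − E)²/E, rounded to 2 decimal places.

brown, 1.63

Expected counts E_i = n·p_i: 132×0.19 = 25.08, 132×0.17 = 22.44, 132×0.21 = 27.72, 132×0.18 = 23.76, 132×0.25 = 33.
orange: (30 − 25.08)²/25.08 = 24.2064/25.08 = 0.965
cyan: (17 − 22.44)²/22.44 = 29.5936/22.44 = 1.319
brown: (21 − 27.72)²/27.72 = 45.1584/27.72 = 1.629
teal: (28 − 23.76)²/23.76 = 17.9776/23.76 = 0.757
pink: (36 − 33)²/33 = 9/33 = 0.273
The largest term is for brown: 1.63.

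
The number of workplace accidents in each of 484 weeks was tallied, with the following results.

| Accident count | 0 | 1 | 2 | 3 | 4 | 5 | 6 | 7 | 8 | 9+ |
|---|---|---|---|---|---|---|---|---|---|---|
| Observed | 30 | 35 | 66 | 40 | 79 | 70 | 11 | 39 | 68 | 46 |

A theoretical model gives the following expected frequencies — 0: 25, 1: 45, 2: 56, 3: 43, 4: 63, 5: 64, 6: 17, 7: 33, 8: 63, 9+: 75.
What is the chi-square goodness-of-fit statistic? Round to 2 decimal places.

0: (30 − 25)²/25 = 25/25 = 1.000
1: (35 − 45)²/45 = 100/45 = 2.222
2: (66 − 56)²/56 = 100/56 = 1.786
3: (40 − 43)²/43 = 9/43 = 0.209
4: (79 − 63)²/63 = 256/63 = 4.063
5: (70 − 64)²/64 = 36/64 = 0.563
6: (11 − 17)²/17 = 36/17 = 2.118
7: (39 − 33)²/33 = 36/33 = 1.091
8: (68 − 63)²/63 = 25/63 = 0.397
9+: (46 − 75)²/75 = 841/75 = 11.213
Sum = 24.66

24.66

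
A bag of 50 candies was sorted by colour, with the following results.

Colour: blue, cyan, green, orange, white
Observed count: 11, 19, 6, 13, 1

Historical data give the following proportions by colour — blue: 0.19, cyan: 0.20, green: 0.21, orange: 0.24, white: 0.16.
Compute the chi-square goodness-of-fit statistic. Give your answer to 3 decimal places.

Expected counts E_i = n·p_i: 50×0.19 = 9.5, 50×0.20 = 10, 50×0.21 = 10.5, 50×0.24 = 12, 50×0.16 = 8.
χ² = (11−9.5)²/9.5 + (19−10)²/10 + (6−10.5)²/10.5 + (13−12)²/12 + (1−8)²/8
   = 0.2368 + 8.1000 + 1.9286 + 0.0833 + 6.1250
Sum = 16.474

16.474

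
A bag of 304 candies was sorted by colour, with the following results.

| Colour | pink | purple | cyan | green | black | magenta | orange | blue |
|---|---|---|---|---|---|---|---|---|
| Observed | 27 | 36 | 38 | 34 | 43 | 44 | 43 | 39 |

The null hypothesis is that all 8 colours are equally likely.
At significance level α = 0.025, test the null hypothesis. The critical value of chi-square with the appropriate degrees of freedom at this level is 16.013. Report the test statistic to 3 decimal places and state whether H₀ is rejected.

Expected count for each of the 8 categories: 304/8 = 38.
cat          O        E   (O−E)²/E
pink        27       38     3.1842
purple      36       38     0.1053
cyan        38       38     0.0000
green       34       38     0.4211
black       43       38     0.6579
magenta     44       38     0.9474
orange      43       38     0.6579
blue        39       38     0.0263
Sum = 6.000
df = 7. Since 6.000 < 16.013, we do not reject H₀.

6.000; do not reject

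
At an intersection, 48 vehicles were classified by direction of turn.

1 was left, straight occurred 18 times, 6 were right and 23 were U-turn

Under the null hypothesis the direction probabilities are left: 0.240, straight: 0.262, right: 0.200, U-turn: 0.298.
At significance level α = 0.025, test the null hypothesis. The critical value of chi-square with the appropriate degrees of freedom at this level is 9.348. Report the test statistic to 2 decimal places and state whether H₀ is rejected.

18.58; reject

Expected counts E_i = n·p_i: 48×0.240 = 11.52, 48×0.262 = 12.576, 48×0.200 = 9.6, 48×0.298 = 14.304.
cat           O        E   (O−E)²/E
left          1    11.52      9.607
straight     18   12.576      2.339
right         6      9.6      1.350
U-turn       23   14.304      5.287
Sum = 18.58
df = 3. Since 18.58 > 9.348, we reject H₀.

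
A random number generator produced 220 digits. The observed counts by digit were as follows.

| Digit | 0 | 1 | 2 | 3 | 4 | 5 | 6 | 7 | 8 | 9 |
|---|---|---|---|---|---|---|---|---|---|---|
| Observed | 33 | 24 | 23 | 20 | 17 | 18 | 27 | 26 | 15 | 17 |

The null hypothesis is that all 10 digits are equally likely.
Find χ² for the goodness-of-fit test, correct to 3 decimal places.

13.000

Under H₀ each category has probability 1/10, so each expected count is 220/10 = 22.
cat         O        E   (O−E)²/E
0          33       22     5.5000
1          24       22     0.1818
2          23       22     0.0455
3          20       22     0.1818
4          17       22     1.1364
5          18       22     0.7273
6          27       22     1.1364
7          26       22     0.7273
8          15       22     2.2273
9          17       22     1.1364
Sum = 13.000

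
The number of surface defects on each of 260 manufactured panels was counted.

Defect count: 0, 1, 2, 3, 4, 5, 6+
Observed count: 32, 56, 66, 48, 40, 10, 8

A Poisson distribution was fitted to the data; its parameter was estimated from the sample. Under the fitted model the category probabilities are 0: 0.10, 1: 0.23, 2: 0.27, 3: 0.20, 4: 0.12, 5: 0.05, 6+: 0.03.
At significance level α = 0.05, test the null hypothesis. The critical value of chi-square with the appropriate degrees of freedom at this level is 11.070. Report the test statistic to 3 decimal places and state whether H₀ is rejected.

5.365; do not reject

Expected counts E_i = n·p_i: 260×0.10 = 26, 260×0.23 = 59.8, 260×0.27 = 70.2, 260×0.20 = 52, 260×0.12 = 31.2, 260×0.05 = 13, 260×0.03 = 7.8.
χ² = (32−26)²/26 + (56−59.8)²/59.8 + (66−70.2)²/70.2 + (48−52)²/52 + (40−31.2)²/31.2 + (10−13)²/13 + (8−7.8)²/7.8
   = 1.3846 + 0.2415 + 0.2513 + 0.3077 + 2.4821 + 0.6923 + 0.0051
Sum = 5.365
df = 5. Since 5.365 < 11.070, we do not reject H₀.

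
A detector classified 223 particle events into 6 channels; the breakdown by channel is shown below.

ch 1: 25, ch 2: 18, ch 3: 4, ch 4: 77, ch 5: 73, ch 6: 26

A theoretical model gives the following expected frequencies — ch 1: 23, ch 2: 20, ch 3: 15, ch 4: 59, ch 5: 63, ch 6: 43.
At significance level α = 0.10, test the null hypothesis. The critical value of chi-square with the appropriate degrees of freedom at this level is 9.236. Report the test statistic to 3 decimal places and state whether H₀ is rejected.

χ² = (25−23)²/23 + (18−20)²/20 + (4−15)²/15 + (77−59)²/59 + (73−63)²/63 + (26−43)²/43
   = 0.1739 + 0.2000 + 8.0667 + 5.4915 + 1.5873 + 6.7209
Sum = 22.240
df = 5. Since 22.240 > 9.236, we reject H₀.

22.240; reject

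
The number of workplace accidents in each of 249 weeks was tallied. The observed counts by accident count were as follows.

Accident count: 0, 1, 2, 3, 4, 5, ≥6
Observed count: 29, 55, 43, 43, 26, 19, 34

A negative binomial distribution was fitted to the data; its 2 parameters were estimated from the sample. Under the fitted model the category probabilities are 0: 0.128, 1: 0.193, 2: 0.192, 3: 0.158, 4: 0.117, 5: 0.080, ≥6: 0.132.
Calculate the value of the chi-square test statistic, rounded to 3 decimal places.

Expected counts E_i = n·p_i: 249×0.128 = 31.872, 249×0.193 = 48.057, 249×0.192 = 47.808, 249×0.158 = 39.342, 249×0.117 = 29.133, 249×0.080 = 19.92, 249×0.132 = 32.868.
χ² = (29−31.872)²/31.872 + (55−48.057)²/48.057 + (43−47.808)²/47.808 + (43−39.342)²/39.342 + (26−29.133)²/29.133 + (19−19.92)²/19.92 + (34−32.868)²/32.868
   = 0.2588 + 1.0031 + 0.4835 + 0.3401 + 0.3369 + 0.0425 + 0.0390
Sum = 2.504

2.504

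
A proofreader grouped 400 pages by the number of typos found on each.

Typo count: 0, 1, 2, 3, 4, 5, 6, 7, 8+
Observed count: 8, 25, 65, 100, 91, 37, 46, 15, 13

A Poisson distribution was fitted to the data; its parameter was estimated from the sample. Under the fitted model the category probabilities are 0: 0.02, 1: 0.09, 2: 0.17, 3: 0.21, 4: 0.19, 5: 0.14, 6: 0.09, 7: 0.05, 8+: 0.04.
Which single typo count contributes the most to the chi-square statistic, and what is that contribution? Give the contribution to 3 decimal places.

5, 6.446

Expected counts E_i = n·p_i: 400×0.02 = 8, 400×0.09 = 36, 400×0.17 = 68, 400×0.21 = 84, 400×0.19 = 76, 400×0.14 = 56, 400×0.09 = 36, 400×0.05 = 20, 400×0.04 = 16.
χ² = (8−8)²/8 + (25−36)²/36 + (65−68)²/68 + (100−84)²/84 + (91−76)²/76 + (37−56)²/56 + (46−36)²/36 + (15−20)²/20 + (13−16)²/16
   = 0.0000 + 3.3611 + 0.1324 + 3.0476 + 2.9605 + 6.4464 + 2.7778 + 1.2500 + 0.5625
The largest term is for 5: 6.446.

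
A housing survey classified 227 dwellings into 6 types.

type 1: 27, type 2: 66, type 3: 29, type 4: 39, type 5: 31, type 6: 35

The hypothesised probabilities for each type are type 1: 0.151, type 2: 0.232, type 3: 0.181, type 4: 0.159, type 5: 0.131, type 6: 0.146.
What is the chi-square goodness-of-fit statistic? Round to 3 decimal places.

8.870

Expected counts E_i = n·p_i: 227×0.151 = 34.277, 227×0.232 = 52.664, 227×0.181 = 41.087, 227×0.159 = 36.093, 227×0.131 = 29.737, 227×0.146 = 33.142.
type 1: (27 − 34.277)²/34.277 = 52.954729/34.277 = 1.5449
type 2: (66 − 52.664)²/52.664 = 177.848896/52.664 = 3.3770
type 3: (29 − 41.087)²/41.087 = 146.095569/41.087 = 3.5558
type 4: (39 − 36.093)²/36.093 = 8.450649/36.093 = 0.2341
type 5: (31 − 29.737)²/29.737 = 1.595169/29.737 = 0.0536
type 6: (35 − 33.142)²/33.142 = 3.452164/33.142 = 0.1042
Sum = 8.870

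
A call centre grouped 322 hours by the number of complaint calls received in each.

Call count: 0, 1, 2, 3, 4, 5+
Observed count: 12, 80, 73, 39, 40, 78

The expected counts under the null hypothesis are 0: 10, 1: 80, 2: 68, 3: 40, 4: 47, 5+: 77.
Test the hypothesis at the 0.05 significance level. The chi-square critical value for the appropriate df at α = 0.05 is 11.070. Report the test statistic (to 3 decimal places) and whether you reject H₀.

0: (12 − 10)²/10 = 4/10 = 0.4000
1: (80 − 80)²/80 = 0/80 = 0.0000
2: (73 − 68)²/68 = 25/68 = 0.3676
3: (39 − 40)²/40 = 1/40 = 0.0250
4: (40 − 47)²/47 = 49/47 = 1.0426
5+: (78 − 77)²/77 = 1/77 = 0.0130
Sum = 1.848
df = 5. Since 1.848 < 11.070, we do not reject H₀.

1.848; do not reject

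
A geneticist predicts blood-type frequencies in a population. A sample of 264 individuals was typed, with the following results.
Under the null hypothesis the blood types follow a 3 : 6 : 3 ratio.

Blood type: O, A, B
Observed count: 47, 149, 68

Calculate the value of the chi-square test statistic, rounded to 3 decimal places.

7.720

Ratio total = 12. Expected counts: 264×3/12 = 66, 264×6/12 = 132, 264×3/12 = 66.
cat         O        E   (O−E)²/E
O          47       66     5.4697
A         149      132     2.1894
B          68       66     0.0606
Sum = 7.720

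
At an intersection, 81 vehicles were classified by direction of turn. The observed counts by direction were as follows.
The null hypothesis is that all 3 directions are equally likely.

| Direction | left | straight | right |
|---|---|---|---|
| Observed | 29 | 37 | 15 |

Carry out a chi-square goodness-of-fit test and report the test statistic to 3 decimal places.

9.185

Expected count for each of the 3 categories: 81/3 = 27.
left: (29 − 27)²/27 = 4/27 = 0.1481
straight: (37 − 27)²/27 = 100/27 = 3.7037
right: (15 − 27)²/27 = 144/27 = 5.3333
Sum = 9.185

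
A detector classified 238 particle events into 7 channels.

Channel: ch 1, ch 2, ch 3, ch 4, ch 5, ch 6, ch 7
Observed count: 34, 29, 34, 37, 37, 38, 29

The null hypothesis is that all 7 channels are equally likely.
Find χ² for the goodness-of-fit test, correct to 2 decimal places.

Expected count for each of the 7 categories: 238/7 = 34.
ch 1: (34 − 34)²/34 = 0/34 = 0.000
ch 2: (29 − 34)²/34 = 25/34 = 0.735
ch 3: (34 − 34)²/34 = 0/34 = 0.000
ch 4: (37 − 34)²/34 = 9/34 = 0.265
ch 5: (37 − 34)²/34 = 9/34 = 0.265
ch 6: (38 − 34)²/34 = 16/34 = 0.471
ch 7: (29 − 34)²/34 = 25/34 = 0.735
Sum = 2.47

2.47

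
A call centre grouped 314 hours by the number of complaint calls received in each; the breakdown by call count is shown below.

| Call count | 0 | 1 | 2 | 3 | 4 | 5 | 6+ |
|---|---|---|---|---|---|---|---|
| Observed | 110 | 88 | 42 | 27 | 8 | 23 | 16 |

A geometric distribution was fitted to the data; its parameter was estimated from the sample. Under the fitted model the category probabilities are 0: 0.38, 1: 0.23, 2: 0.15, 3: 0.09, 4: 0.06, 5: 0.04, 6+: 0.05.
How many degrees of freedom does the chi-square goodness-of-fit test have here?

There are k = 7 categories and 1 parameter estimated from the data, so df = 7 − 1 − 1 = 5.

5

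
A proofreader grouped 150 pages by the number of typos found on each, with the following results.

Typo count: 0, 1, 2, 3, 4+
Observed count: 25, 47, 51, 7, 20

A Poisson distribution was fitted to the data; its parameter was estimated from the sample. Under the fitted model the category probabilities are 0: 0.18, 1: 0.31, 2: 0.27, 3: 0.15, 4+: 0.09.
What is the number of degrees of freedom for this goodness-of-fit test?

3

There are k = 5 categories and 1 parameter estimated from the data, so df = 5 − 1 − 1 = 3.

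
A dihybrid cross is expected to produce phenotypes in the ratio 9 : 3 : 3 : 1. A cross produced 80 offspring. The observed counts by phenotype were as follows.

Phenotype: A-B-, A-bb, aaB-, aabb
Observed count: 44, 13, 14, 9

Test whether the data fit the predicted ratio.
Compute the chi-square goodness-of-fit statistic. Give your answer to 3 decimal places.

Ratio total = 16. Expected counts: 80×9/16 = 45, 80×3/16 = 15, 80×3/16 = 15, 80×1/16 = 5.
cat         O        E   (O−E)²/E
A-B-       44       45     0.0222
A-bb       13       15     0.2667
aaB-       14       15     0.0667
aabb        9        5     3.2000
Sum = 3.556

3.556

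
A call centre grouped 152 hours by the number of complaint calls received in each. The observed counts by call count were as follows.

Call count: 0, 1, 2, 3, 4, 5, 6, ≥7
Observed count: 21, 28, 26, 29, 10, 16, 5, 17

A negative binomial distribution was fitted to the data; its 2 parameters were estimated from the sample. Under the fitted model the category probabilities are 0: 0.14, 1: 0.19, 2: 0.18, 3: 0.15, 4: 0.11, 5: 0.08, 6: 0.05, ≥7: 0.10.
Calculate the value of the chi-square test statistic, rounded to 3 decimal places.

Expected counts E_i = n·p_i: 152×0.14 = 21.28, 152×0.19 = 28.88, 152×0.18 = 27.36, 152×0.15 = 22.8, 152×0.11 = 16.72, 152×0.08 = 12.16, 152×0.05 = 7.6, 152×0.10 = 15.2.
χ² = (21−21.28)²/21.28 + (28−28.88)²/28.88 + (26−27.36)²/27.36 + (29−22.8)²/22.8 + (10−16.72)²/16.72 + (16−12.16)²/12.16 + (5−7.6)²/7.6 + (17−15.2)²/15.2
   = 0.0037 + 0.0268 + 0.0676 + 1.6860 + 2.7009 + 1.2126 + 0.8895 + 0.2132
Sum = 6.800

6.800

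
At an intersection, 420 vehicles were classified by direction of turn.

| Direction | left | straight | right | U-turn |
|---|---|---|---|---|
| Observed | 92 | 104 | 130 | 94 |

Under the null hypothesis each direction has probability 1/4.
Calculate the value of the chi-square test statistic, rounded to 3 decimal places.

8.724

Expected count for each of the 4 categories: 420/4 = 105.
χ² = (92−105)²/105 + (104−105)²/105 + (130−105)²/105 + (94−105)²/105
   = 1.6095 + 0.0095 + 5.9524 + 1.1524
Sum = 8.724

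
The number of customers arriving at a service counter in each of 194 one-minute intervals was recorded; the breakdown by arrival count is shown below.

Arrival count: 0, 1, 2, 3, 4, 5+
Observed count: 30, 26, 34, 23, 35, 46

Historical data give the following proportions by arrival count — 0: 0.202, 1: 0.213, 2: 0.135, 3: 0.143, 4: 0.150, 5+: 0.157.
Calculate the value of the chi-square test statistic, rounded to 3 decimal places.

20.102

Expected counts E_i = n·p_i: 194×0.202 = 39.188, 194×0.213 = 41.322, 194×0.135 = 26.19, 194×0.143 = 27.742, 194×0.150 = 29.1, 194×0.157 = 30.458.
0: (30 − 39.188)²/39.188 = 84.419344/39.188 = 2.1542
1: (26 − 41.322)²/41.322 = 234.763684/41.322 = 5.6813
2: (34 − 26.19)²/26.19 = 60.9961/26.19 = 2.3290
3: (23 − 27.742)²/27.742 = 22.486564/27.742 = 0.8106
4: (35 − 29.1)²/29.1 = 34.81/29.1 = 1.1962
5+: (46 − 30.458)²/30.458 = 241.553764/30.458 = 7.9307
Sum = 20.102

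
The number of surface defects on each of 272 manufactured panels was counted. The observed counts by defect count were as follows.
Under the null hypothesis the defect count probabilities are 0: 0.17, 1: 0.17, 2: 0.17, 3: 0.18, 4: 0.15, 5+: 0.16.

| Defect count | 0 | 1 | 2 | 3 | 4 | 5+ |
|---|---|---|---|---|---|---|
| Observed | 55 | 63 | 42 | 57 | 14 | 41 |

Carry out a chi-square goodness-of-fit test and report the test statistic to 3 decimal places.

Expected counts E_i = n·p_i: 272×0.17 = 46.24, 272×0.17 = 46.24, 272×0.17 = 46.24, 272×0.18 = 48.96, 272×0.15 = 40.8, 272×0.16 = 43.52.
0: (55 − 46.24)²/46.24 = 76.7376/46.24 = 1.6596
1: (63 − 46.24)²/46.24 = 280.8976/46.24 = 6.0748
2: (42 − 46.24)²/46.24 = 17.9776/46.24 = 0.3888
3: (57 − 48.96)²/48.96 = 64.6416/48.96 = 1.3203
4: (14 − 40.8)²/40.8 = 718.24/40.8 = 17.6039
5+: (41 − 43.52)²/43.52 = 6.3504/43.52 = 0.1459
Sum = 27.193

27.193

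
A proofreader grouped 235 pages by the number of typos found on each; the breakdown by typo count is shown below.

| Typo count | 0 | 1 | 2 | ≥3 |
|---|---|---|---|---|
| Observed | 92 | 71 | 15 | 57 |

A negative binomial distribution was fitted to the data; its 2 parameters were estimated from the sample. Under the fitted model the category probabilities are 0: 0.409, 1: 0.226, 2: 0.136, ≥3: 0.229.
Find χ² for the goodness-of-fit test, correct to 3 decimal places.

Expected counts E_i = n·p_i: 235×0.409 = 96.115, 235×0.226 = 53.11, 235×0.136 = 31.96, 235×0.229 = 53.815.
χ² = (92−96.115)²/96.115 + (71−53.11)²/53.11 + (15−31.96)²/31.96 + (57−53.815)²/53.815
   = 0.1762 + 6.0262 + 9.0001 + 0.1885
Sum = 15.391

15.391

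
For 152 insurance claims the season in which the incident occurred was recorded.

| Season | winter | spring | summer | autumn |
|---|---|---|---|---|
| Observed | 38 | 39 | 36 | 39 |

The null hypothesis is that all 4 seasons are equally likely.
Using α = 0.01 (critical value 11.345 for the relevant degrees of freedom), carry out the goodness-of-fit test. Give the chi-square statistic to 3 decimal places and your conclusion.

Expected count for each of the 4 categories: 152/4 = 38.
winter: (38 − 38)²/38 = 0/38 = 0.0000
spring: (39 − 38)²/38 = 1/38 = 0.0263
summer: (36 − 38)²/38 = 4/38 = 0.1053
autumn: (39 − 38)²/38 = 1/38 = 0.0263
Sum = 0.158
df = 3. Since 0.158 < 11.345, we do not reject H₀.

0.158; do not reject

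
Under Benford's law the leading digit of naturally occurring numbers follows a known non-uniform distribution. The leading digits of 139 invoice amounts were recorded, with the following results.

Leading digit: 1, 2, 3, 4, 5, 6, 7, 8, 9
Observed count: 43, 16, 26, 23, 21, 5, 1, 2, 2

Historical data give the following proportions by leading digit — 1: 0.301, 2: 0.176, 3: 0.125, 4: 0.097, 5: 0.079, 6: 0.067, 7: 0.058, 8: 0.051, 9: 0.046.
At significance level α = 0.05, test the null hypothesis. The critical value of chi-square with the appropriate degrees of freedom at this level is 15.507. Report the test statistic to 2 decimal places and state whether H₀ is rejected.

37.96; reject

Expected counts E_i = n·p_i: 139×0.301 = 41.839, 139×0.176 = 24.464, 139×0.125 = 17.375, 139×0.097 = 13.483, 139×0.079 = 10.981, 139×0.067 = 9.313, 139×0.058 = 8.062, 139×0.051 = 7.089, 139×0.046 = 6.394.
1: (43 − 41.839)²/41.839 = 1.347921/41.839 = 0.032
2: (16 − 24.464)²/24.464 = 71.639296/24.464 = 2.928
3: (26 − 17.375)²/17.375 = 74.390625/17.375 = 4.281
4: (23 − 13.483)²/13.483 = 90.573289/13.483 = 6.718
5: (21 − 10.981)²/10.981 = 100.380361/10.981 = 9.141
6: (5 − 9.313)²/9.313 = 18.601969/9.313 = 1.997
7: (1 − 8.062)²/8.062 = 49.871844/8.062 = 6.186
8: (2 − 7.089)²/7.089 = 25.897921/7.089 = 3.653
9: (2 − 6.394)²/6.394 = 19.307236/6.394 = 3.020
Sum = 37.96
df = 8. Since 37.96 > 15.507, we reject H₀.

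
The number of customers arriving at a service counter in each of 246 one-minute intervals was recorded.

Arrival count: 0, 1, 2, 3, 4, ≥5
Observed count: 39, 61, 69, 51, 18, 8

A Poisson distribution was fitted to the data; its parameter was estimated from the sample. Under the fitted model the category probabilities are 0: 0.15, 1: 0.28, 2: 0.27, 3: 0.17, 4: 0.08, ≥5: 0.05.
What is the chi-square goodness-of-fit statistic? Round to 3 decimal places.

4.783

Expected counts E_i = n·p_i: 246×0.15 = 36.9, 246×0.28 = 68.88, 246×0.27 = 66.42, 246×0.17 = 41.82, 246×0.08 = 19.68, 246×0.05 = 12.3.
χ² = (39−36.9)²/36.9 + (61−68.88)²/68.88 + (69−66.42)²/66.42 + (51−41.82)²/41.82 + (18−19.68)²/19.68 + (8−12.3)²/12.3
   = 0.1195 + 0.9015 + 0.1002 + 2.0151 + 0.1434 + 1.5033
Sum = 4.783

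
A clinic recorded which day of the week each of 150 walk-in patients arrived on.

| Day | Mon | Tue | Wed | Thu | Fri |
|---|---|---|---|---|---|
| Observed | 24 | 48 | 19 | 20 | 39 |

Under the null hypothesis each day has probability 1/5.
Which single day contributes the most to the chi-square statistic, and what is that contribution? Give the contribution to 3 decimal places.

Under H₀ each category has probability 1/5, so each expected count is 150/5 = 30.
Mon: (24 − 30)²/30 = 36/30 = 1.2000
Tue: (48 − 30)²/30 = 324/30 = 10.8000
Wed: (19 − 30)²/30 = 121/30 = 4.0333
Thu: (20 − 30)²/30 = 100/30 = 3.3333
Fri: (39 − 30)²/30 = 81/30 = 2.7000
The largest term is for Tue: 10.800.

Tue, 10.800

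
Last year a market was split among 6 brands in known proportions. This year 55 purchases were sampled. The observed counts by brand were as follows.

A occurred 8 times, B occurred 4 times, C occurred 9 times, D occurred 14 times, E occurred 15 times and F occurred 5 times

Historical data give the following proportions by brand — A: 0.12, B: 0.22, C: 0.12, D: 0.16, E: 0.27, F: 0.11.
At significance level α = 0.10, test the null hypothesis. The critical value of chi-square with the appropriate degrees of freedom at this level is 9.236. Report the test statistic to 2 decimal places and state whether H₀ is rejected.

9.85; reject

Expected counts E_i = n·p_i: 55×0.12 = 6.6, 55×0.22 = 12.1, 55×0.12 = 6.6, 55×0.16 = 8.8, 55×0.27 = 14.85, 55×0.11 = 6.05.
A: (8 − 6.6)²/6.6 = 1.96/6.6 = 0.297
B: (4 − 12.1)²/12.1 = 65.61/12.1 = 5.422
C: (9 − 6.6)²/6.6 = 5.76/6.6 = 0.873
D: (14 − 8.8)²/8.8 = 27.04/8.8 = 3.073
E: (15 − 14.85)²/14.85 = 0.0225/14.85 = 0.002
F: (5 − 6.05)²/6.05 = 1.1025/6.05 = 0.182
Sum = 9.85
df = 5. Since 9.85 > 9.236, we reject H₀.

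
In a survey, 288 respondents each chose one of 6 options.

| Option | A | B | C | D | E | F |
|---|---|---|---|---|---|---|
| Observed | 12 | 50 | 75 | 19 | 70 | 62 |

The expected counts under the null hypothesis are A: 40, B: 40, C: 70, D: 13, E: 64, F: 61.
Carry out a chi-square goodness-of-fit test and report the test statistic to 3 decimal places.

25.805

A: (12 − 40)²/40 = 784/40 = 19.6000
B: (50 − 40)²/40 = 100/40 = 2.5000
C: (75 − 70)²/70 = 25/70 = 0.3571
D: (19 − 13)²/13 = 36/13 = 2.7692
E: (70 − 64)²/64 = 36/64 = 0.5625
F: (62 − 61)²/61 = 1/61 = 0.0164
Sum = 25.805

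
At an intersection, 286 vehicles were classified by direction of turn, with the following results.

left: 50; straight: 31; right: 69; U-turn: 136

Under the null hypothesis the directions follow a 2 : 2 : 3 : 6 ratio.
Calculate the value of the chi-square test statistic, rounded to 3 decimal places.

Ratio total = 13. Expected counts: 286×2/13 = 44, 286×2/13 = 44, 286×3/13 = 66, 286×6/13 = 132.
left: (50 − 44)²/44 = 36/44 = 0.8182
straight: (31 − 44)²/44 = 169/44 = 3.8409
right: (69 − 66)²/66 = 9/66 = 0.1364
U-turn: (136 − 132)²/132 = 16/132 = 0.1212
Sum = 4.917

4.917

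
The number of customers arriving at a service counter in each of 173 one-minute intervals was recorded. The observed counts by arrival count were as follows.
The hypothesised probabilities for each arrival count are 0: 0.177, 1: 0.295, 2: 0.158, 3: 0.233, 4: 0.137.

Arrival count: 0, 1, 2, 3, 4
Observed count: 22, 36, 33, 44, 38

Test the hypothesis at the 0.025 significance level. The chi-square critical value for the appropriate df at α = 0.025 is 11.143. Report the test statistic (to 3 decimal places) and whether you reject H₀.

16.996; reject

Expected counts E_i = n·p_i: 173×0.177 = 30.621, 173×0.295 = 51.035, 173×0.158 = 27.334, 173×0.233 = 40.309, 173×0.137 = 23.701.
χ² = (22−30.621)²/30.621 + (36−51.035)²/51.035 + (33−27.334)²/27.334 + (44−40.309)²/40.309 + (38−23.701)²/23.701
   = 2.4271 + 4.4293 + 1.1745 + 0.3380 + 8.6267
Sum = 16.996
df = 4. Since 16.996 > 11.143, we reject H₀.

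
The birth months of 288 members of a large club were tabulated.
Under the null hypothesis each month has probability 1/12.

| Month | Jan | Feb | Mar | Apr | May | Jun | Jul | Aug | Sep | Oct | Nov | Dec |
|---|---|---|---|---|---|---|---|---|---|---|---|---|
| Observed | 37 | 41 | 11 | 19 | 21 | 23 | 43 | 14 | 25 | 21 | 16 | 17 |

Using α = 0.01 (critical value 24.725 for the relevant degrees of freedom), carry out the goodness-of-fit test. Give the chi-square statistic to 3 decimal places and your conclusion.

Expected count for each of the 12 categories: 288/12 = 24.
cat         O        E   (O−E)²/E
Jan        37       24     7.0417
Feb        41       24    12.0417
Mar        11       24     7.0417
Apr        19       24     1.0417
May        21       24     0.3750
Jun        23       24     0.0417
Jul        43       24    15.0417
Aug        14       24     4.1667
Sep        25       24     0.0417
Oct        21       24     0.3750
Nov        16       24     2.6667
Dec        17       24     2.0417
Sum = 51.917
df = 11. Since 51.917 > 24.725, we reject H₀.

51.917; reject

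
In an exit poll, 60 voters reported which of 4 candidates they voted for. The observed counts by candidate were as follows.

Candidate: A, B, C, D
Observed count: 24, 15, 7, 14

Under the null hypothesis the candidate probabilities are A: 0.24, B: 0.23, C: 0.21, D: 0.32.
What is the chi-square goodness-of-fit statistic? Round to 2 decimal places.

10.40

Expected counts E_i = n·p_i: 60×0.24 = 14.4, 60×0.23 = 13.8, 60×0.21 = 12.6, 60×0.32 = 19.2.
A: (24 − 14.4)²/14.4 = 92.16/14.4 = 6.400
B: (15 − 13.8)²/13.8 = 1.44/13.8 = 0.104
C: (7 − 12.6)²/12.6 = 31.36/12.6 = 2.489
D: (14 − 19.2)²/19.2 = 27.04/19.2 = 1.408
Sum = 10.40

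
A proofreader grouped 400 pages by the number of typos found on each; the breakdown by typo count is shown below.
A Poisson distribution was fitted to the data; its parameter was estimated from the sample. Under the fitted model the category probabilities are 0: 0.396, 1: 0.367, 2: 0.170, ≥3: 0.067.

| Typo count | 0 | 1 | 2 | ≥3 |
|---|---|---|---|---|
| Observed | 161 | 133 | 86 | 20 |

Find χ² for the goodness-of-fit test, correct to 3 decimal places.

7.830

Expected counts E_i = n·p_i: 400×0.396 = 158.4, 400×0.367 = 146.8, 400×0.170 = 68, 400×0.067 = 26.8.
0: (161 − 158.4)²/158.4 = 6.76/158.4 = 0.0427
1: (133 − 146.8)²/146.8 = 190.44/146.8 = 1.2973
2: (86 − 68)²/68 = 324/68 = 4.7647
≥3: (20 − 26.8)²/26.8 = 46.24/26.8 = 1.7254
Sum = 7.830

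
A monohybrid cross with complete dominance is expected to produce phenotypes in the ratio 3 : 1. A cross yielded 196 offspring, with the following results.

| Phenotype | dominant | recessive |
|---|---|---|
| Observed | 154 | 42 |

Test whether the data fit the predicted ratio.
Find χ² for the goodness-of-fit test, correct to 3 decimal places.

1.333

Ratio total = 4. Expected counts: 196×3/4 = 147, 196×1/4 = 49.
χ² = (154−147)²/147 + (42−49)²/49
   = 0.3333 + 1.0000
Sum = 1.333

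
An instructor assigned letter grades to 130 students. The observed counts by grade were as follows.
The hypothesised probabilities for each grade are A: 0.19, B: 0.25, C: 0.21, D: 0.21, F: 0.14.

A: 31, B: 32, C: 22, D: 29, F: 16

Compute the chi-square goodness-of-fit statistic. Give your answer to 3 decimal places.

3.015

Expected counts E_i = n·p_i: 130×0.19 = 24.7, 130×0.25 = 32.5, 130×0.21 = 27.3, 130×0.21 = 27.3, 130×0.14 = 18.2.
cat         O        E   (O−E)²/E
A          31     24.7     1.6069
B          32     32.5     0.0077
C          22     27.3     1.0289
D          29     27.3     0.1059
F          16     18.2     0.2659
Sum = 3.015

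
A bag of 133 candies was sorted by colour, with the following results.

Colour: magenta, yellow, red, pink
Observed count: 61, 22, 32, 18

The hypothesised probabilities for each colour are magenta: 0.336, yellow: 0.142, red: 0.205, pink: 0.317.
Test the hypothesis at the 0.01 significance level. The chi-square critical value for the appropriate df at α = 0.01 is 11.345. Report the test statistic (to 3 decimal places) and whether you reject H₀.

Expected counts E_i = n·p_i: 133×0.336 = 44.688, 133×0.142 = 18.886, 133×0.205 = 27.265, 133×0.317 = 42.161.
magenta: (61 − 44.688)²/44.688 = 266.081344/44.688 = 5.9542
yellow: (22 − 18.886)²/18.886 = 9.696996/18.886 = 0.5134
red: (32 − 27.265)²/27.265 = 22.420225/27.265 = 0.8223
pink: (18 − 42.161)²/42.161 = 583.753921/42.161 = 13.8458
Sum = 21.136
df = 3. Since 21.136 > 11.345, we reject H₀.

21.136; reject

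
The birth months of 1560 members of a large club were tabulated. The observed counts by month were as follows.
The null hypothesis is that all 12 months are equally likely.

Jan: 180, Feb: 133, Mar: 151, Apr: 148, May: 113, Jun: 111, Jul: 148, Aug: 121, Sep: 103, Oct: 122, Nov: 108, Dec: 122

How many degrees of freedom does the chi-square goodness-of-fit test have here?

11

There are k = 12 categories and no parameters were estimated from the data, so df = 12 − 1 = 11.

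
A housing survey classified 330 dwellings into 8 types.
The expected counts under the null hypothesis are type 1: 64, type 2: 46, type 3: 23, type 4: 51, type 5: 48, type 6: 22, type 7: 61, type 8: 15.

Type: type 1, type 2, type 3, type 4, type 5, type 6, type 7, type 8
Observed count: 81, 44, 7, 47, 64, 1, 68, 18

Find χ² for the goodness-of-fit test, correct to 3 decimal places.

cat         O        E   (O−E)²/E
type 1     81       64     4.5156
type 2     44       46     0.0870
type 3      7       23    11.1304
type 4     47       51     0.3137
type 5     64       48     5.3333
type 6      1       22    20.0455
type 7     68       61     0.8033
type 8     18       15     0.6000
Sum = 42.829

42.829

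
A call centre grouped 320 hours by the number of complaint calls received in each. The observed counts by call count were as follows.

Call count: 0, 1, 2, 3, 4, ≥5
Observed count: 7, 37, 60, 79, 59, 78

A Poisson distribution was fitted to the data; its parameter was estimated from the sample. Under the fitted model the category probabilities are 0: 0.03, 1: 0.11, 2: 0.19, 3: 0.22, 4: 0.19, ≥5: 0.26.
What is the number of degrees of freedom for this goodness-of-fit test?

4

There are k = 6 categories and 1 parameter estimated from the data, so df = 6 − 1 − 1 = 4.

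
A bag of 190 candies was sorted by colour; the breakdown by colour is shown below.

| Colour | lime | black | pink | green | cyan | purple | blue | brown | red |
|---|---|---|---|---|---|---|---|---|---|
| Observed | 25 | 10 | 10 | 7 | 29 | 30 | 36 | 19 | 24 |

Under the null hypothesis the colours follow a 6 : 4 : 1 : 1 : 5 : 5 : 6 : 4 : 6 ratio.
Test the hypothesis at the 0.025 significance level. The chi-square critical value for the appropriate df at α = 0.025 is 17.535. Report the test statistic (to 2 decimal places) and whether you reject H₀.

Ratio total = 38. Expected counts: 190×6/38 = 30, 190×4/38 = 20, 190×1/38 = 5, 190×1/38 = 5, 190×5/38 = 25, 190×5/38 = 25, 190×6/38 = 30, 190×4/38 = 20, 190×6/38 = 30.
cat         O        E   (O−E)²/E
lime       25       30      0.833
black      10       20      5.000
pink       10        5      5.000
green       7        5      0.800
cyan       29       25      0.640
purple     30       25      1.000
blue       36       30      1.200
brown      19       20      0.050
red        24       30      1.200
Sum = 15.72
df = 8. Since 15.72 < 17.535, we do not reject H₀.

15.72; do not reject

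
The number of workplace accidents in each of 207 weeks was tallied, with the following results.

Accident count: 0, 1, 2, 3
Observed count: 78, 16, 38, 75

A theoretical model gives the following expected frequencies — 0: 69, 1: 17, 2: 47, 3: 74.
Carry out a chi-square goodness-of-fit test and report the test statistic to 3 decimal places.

2.970

cat         O        E   (O−E)²/E
0          78       69     1.1739
1          16       17     0.0588
2          38       47     1.7234
3          75       74     0.0135
Sum = 2.970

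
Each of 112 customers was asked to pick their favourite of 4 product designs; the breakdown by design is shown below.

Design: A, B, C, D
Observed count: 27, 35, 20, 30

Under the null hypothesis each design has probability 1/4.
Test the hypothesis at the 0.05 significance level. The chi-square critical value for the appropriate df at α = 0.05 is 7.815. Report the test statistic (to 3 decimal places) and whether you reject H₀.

4.214; do not reject

Expected count for each of the 4 categories: 112/4 = 28.
A: (27 − 28)²/28 = 1/28 = 0.0357
B: (35 − 28)²/28 = 49/28 = 1.7500
C: (20 − 28)²/28 = 64/28 = 2.2857
D: (30 − 28)²/28 = 4/28 = 0.1429
Sum = 4.214
df = 3. Since 4.214 < 7.815, we do not reject H₀.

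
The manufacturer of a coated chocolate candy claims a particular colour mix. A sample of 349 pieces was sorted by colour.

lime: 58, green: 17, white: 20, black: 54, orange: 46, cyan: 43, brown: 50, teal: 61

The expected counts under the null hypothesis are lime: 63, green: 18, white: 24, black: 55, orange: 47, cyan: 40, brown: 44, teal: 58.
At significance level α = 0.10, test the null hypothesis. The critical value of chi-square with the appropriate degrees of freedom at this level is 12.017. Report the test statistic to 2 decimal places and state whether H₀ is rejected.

2.36; do not reject

lime: (58 − 63)²/63 = 25/63 = 0.397
green: (17 − 18)²/18 = 1/18 = 0.056
white: (20 − 24)²/24 = 16/24 = 0.667
black: (54 − 55)²/55 = 1/55 = 0.018
orange: (46 − 47)²/47 = 1/47 = 0.021
cyan: (43 − 40)²/40 = 9/40 = 0.225
brown: (50 − 44)²/44 = 36/44 = 0.818
teal: (61 − 58)²/58 = 9/58 = 0.155
Sum = 2.36
df = 7. Since 2.36 < 12.017, we do not reject H₀.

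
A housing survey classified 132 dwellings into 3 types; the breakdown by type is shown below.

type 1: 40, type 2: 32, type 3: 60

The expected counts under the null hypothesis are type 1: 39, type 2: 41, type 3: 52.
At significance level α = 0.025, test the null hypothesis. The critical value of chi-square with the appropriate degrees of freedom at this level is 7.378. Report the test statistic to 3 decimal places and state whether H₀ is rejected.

3.232; do not reject

χ² = (40−39)²/39 + (32−41)²/41 + (60−52)²/52
   = 0.0256 + 1.9756 + 1.2308
Sum = 3.232
df = 2. Since 3.232 < 7.378, we do not reject H₀.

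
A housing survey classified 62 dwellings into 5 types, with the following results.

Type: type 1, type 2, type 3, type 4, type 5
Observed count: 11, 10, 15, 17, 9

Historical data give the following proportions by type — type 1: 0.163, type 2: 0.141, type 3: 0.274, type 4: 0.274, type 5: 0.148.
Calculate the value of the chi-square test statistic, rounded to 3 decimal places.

Expected counts E_i = n·p_i: 62×0.163 = 10.106, 62×0.141 = 8.742, 62×0.274 = 16.988, 62×0.274 = 16.988, 62×0.148 = 9.176.
χ² = (11−10.106)²/10.106 + (10−8.742)²/8.742 + (15−16.988)²/16.988 + (17−16.988)²/16.988 + (9−9.176)²/9.176
   = 0.0791 + 0.1810 + 0.2326 + 0.0000 + 0.0034
Sum = 0.496

0.496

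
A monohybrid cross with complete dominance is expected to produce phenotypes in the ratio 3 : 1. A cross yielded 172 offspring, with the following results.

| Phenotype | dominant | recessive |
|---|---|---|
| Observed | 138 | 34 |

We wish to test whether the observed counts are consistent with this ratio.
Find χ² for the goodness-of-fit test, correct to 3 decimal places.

Ratio total = 4. Expected counts: 172×3/4 = 129, 172×1/4 = 43.
cat            O        E   (O−E)²/E
dominant     138      129     0.6279
recessive     34       43     1.8837
Sum = 2.512

2.512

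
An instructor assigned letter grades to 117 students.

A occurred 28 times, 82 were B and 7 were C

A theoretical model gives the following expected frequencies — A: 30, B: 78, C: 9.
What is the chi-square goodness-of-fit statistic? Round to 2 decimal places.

0.78

A: (28 − 30)²/30 = 4/30 = 0.133
B: (82 − 78)²/78 = 16/78 = 0.205
C: (7 − 9)²/9 = 4/9 = 0.444
Sum = 0.78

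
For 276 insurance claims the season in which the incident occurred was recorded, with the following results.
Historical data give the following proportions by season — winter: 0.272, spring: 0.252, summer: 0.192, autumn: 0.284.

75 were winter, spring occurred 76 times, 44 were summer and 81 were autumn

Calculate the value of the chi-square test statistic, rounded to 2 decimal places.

Expected counts E_i = n·p_i: 276×0.272 = 75.072, 276×0.252 = 69.552, 276×0.192 = 52.992, 276×0.284 = 78.384.
cat         O        E   (O−E)²/E
winter     75   75.072      0.000
spring     76   69.552      0.598
summer     44   52.992      1.526
autumn     81   78.384      0.087
Sum = 2.21

2.21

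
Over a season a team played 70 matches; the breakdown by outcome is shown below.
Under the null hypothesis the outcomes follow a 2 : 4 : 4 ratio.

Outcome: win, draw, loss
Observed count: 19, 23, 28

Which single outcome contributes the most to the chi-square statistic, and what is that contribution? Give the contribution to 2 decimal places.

win, 1.79

Ratio total = 10. Expected counts: 70×2/10 = 14, 70×4/10 = 28, 70×4/10 = 28.
χ² = (19−14)²/14 + (23−28)²/28 + (28−28)²/28
   = 1.786 + 0.893 + 0.000
The largest term is for win: 1.79.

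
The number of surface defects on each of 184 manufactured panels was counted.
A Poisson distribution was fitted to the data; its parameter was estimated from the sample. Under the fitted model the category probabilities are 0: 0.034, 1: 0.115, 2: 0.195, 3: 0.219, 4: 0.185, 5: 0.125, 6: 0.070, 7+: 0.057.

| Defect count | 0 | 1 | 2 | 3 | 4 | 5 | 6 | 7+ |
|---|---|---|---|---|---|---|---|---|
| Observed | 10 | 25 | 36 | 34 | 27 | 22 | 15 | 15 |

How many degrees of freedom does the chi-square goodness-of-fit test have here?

There are k = 8 categories and 1 parameter estimated from the data, so df = 8 − 1 − 1 = 6.

6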